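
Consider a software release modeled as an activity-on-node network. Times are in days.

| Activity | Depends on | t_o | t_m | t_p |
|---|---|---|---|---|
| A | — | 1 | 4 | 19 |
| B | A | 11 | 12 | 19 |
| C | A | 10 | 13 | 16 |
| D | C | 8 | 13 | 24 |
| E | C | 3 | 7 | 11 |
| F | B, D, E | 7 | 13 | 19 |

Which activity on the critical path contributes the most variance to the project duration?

A

te_A = (1 + 4·4 + 19)/6 = 36/6 = 6; σ²_A = ((19−1)/6)² = 9.000
te_B = (11 + 4·12 + 19)/6 = 78/6 = 13; σ²_B = ((19−11)/6)² = 1.778
te_C = (10 + 4·13 + 16)/6 = 78/6 = 13; σ²_C = ((16−10)/6)² = 1.000
te_D = (8 + 4·13 + 24)/6 = 84/6 = 14; σ²_D = ((24−8)/6)² = 7.111
te_E = (3 + 4·7 + 11)/6 = 42/6 = 7; σ²_E = ((11−3)/6)² = 1.778
te_F = (7 + 4·13 + 19)/6 = 78/6 = 13; σ²_F = ((19−7)/6)² = 4.000

Forward pass:
ES_A = 0; EF_A = 6
ES_B = 6; EF_B = 6+13 = 19
ES_C = 6; EF_C = 6+13 = 19
ES_D = 19; EF_D = 19+14 = 33
ES_E = 19; EF_E = 19+7 = 26
ES_F = max(EF_B=19, EF_D=33, EF_E=26) = 33; EF_F = 33+13 = 46
Expected project duration μ = 46 days. Critical path: A → C → D → F.

Variances on critical path: σ²_A=9.000, σ²_C=1.000, σ²_D=7.111, σ²_F=4.000.
Largest is σ²_A = 9.000.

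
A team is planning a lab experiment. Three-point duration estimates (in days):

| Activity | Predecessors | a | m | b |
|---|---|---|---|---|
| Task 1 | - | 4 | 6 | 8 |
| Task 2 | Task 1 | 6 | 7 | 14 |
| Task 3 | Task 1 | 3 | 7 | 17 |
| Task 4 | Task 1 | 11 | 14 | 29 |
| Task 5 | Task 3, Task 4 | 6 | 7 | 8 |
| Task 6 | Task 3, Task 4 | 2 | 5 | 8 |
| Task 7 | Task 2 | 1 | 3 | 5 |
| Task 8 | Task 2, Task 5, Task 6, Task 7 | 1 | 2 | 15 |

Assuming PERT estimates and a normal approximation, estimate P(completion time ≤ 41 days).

0.981

te_Task 1 = (4 + 4·6 + 8)/6 = 36/6 = 6; σ²_Task 1 = ((8−4)/6)² = 0.444
te_Task 2 = (6 + 4·7 + 14)/6 = 48/6 = 8; σ²_Task 2 = ((14−6)/6)² = 1.778
te_Task 3 = (3 + 4·7 + 17)/6 = 48/6 = 8; σ²_Task 3 = ((17−3)/6)² = 5.444
te_Task 4 = (11 + 4·14 + 29)/6 = 96/6 = 16; σ²_Task 4 = ((29−11)/6)² = 9.000
te_Task 5 = (6 + 4·7 + 8)/6 = 42/6 = 7; σ²_Task 5 = ((8−6)/6)² = 0.111
te_Task 6 = (2 + 4·5 + 8)/6 = 30/6 = 5; σ²_Task 6 = ((8−2)/6)² = 1.000
te_Task 7 = (1 + 4·3 + 5)/6 = 18/6 = 3; σ²_Task 7 = ((5−1)/6)² = 0.444
te_Task 8 = (1 + 4·2 + 15)/6 = 24/6 = 4; σ²_Task 8 = ((15−1)/6)² = 5.444

Forward pass:
ES_Task 1 = 0; EF_Task 1 = 6
ES_Task 2 = 6; EF_Task 2 = 6+8 = 14
ES_Task 3 = 6; EF_Task 3 = 6+8 = 14
ES_Task 4 = 6; EF_Task 4 = 6+16 = 22
ES_Task 5 = max(EF_Task 3=14, EF_Task 4=22) = 22; EF_Task 5 = 22+7 = 29
ES_Task 6 = max(EF_Task 3=14, EF_Task 4=22) = 22; EF_Task 6 = 22+5 = 27
ES_Task 7 = 14; EF_Task 7 = 14+3 = 17
ES_Task 8 = max(EF_Task 2=14, EF_Task 5=29, EF_Task 6=27, EF_Task 7=17) = 29; EF_Task 8 = 29+4 = 33
Expected project duration μ = 33 days. Critical path: Task 1 → Task 4 → Task 5 → Task 8.

Variance along critical path = 0.444 + 9.000 + 0.111 + 5.444 = 15.000; σ = √15.000 = 3.873 days.
Z = (41 − 33) / 3.873 = 2.066
P(T ≤ 41) = Φ(2.066) ≈ 0.981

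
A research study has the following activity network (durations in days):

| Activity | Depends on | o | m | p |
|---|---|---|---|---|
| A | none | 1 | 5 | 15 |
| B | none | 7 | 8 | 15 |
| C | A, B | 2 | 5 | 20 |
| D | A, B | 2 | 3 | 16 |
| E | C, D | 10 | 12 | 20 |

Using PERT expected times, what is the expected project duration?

te_A = (1 + 4·5 + 15)/6 = 36/6 = 6
te_B = (7 + 4·8 + 15)/6 = 54/6 = 9
te_C = (2 + 4·5 + 20)/6 = 42/6 = 7
te_D = (2 + 4·3 + 16)/6 = 30/6 = 5
te_E = (10 + 4·12 + 20)/6 = 78/6 = 13

Forward pass:
ES_A = 0; EF_A = 6
ES_B = 0; EF_B = 9
ES_C = max(EF_A=6, EF_B=9) = 9; EF_C = 9+7 = 16
ES_D = max(EF_A=6, EF_B=9) = 9; EF_D = 9+5 = 14
ES_E = max(EF_C=16, EF_D=14) = 16; EF_E = 16+13 = 29
Expected project duration μ = 29 days. Critical path: B → C → E.

29 days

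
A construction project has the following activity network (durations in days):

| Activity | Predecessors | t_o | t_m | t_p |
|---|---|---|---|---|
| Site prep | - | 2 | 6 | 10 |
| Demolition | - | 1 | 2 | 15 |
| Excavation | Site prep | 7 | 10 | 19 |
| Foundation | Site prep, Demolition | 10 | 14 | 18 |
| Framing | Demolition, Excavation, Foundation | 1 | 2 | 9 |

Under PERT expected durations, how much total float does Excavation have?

te_Site prep = (2 + 4·6 + 10)/6 = 36/6 = 6
te_Demolition = (1 + 4·2 + 15)/6 = 24/6 = 4
te_Excavation = (7 + 4·10 + 19)/6 = 66/6 = 11
te_Foundation = (10 + 4·14 + 18)/6 = 84/6 = 14
te_Framing = (1 + 4·2 + 9)/6 = 18/6 = 3

Forward pass:
ES_Site prep = 0; EF_Site prep = 6
ES_Demolition = 0; EF_Demolition = 4
ES_Excavation = 6; EF_Excavation = 6+11 = 17
ES_Foundation = max(EF_Site prep=6, EF_Demolition=4) = 6; EF_Foundation = 6+14 = 20
ES_Framing = max(EF_Demolition=4, EF_Excavation=17, EF_Foundation=20) = 20; EF_Framing = 20+3 = 23
Expected project duration μ = 23 days. Critical path: Site prep → Foundation → Framing.

Backward pass:
LF_Framing = 23; LS_Framing = 23−3 = 20
LF_Foundation = LS_Framing = 20; LS_Foundation = 20−14 = 6
LF_Excavation = LS_Framing = 20; LS_Excavation = 20−11 = 9
LF_Demolition = min(LS_Foundation=6, LS_Framing=20) = 6; LS_Demolition = 6−4 = 2
LF_Site prep = min(LS_Excavation=9, LS_Foundation=6) = 6; LS_Site prep = 6−6 = 0
Slack_Excavation = LS_Excavation − ES_Excavation = 9 − 6 = 3

3 days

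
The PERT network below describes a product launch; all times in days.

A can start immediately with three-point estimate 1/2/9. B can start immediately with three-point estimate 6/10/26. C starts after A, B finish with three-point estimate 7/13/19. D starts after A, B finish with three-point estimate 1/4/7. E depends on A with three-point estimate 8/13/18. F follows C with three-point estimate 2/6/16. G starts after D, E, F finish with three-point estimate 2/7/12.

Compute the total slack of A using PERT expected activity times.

9 days

te_A = (1 + 4·2 + 9)/6 = 18/6 = 3
te_B = (6 + 4·10 + 26)/6 = 72/6 = 12
te_C = (7 + 4·13 + 19)/6 = 78/6 = 13
te_D = (1 + 4·4 + 7)/6 = 24/6 = 4
te_E = (8 + 4·13 + 18)/6 = 78/6 = 13
te_F = (2 + 4·6 + 16)/6 = 42/6 = 7
te_G = (2 + 4·7 + 12)/6 = 42/6 = 7

Forward pass:
ES_A = 0; EF_A = 3
ES_B = 0; EF_B = 12
ES_C = max(EF_A=3, EF_B=12) = 12; EF_C = 12+13 = 25
ES_D = max(EF_A=3, EF_B=12) = 12; EF_D = 12+4 = 16
ES_E = 3; EF_E = 3+13 = 16
ES_F = 25; EF_F = 25+7 = 32
ES_G = max(EF_D=16, EF_E=16, EF_F=32) = 32; EF_G = 32+7 = 39
Expected project duration μ = 39 days. Critical path: B → C → F → G.

Backward pass:
LF_G = 39; LS_G = 39−7 = 32
LF_F = LS_G = 32; LS_F = 32−7 = 25
LF_E = LS_G = 32; LS_E = 32−13 = 19
LF_D = LS_G = 32; LS_D = 32−4 = 28
LF_C = LS_F = 25; LS_C = 25−13 = 12
LF_B = min(LS_C=12, LS_D=28) = 12; LS_B = 12−12 = 0
LF_A = min(LS_C=12, LS_D=28, LS_E=19) = 12; LS_A = 12−3 = 9
Slack_A = LS_A − ES_A = 9 − 0 = 9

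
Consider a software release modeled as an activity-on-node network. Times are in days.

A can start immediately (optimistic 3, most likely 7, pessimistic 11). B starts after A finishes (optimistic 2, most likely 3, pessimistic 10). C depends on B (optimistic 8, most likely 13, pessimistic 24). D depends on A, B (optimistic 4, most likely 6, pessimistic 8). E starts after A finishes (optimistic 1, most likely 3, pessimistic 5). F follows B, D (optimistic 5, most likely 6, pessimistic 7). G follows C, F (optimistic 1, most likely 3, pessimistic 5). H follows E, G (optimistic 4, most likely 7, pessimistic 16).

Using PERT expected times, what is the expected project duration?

36 days

te_A = (3 + 4·7 + 11)/6 = 42/6 = 7
te_B = (2 + 4·3 + 10)/6 = 24/6 = 4
te_C = (8 + 4·13 + 24)/6 = 84/6 = 14
te_D = (4 + 4·6 + 8)/6 = 36/6 = 6
te_E = (1 + 4·3 + 5)/6 = 18/6 = 3
te_F = (5 + 4·6 + 7)/6 = 36/6 = 6
te_G = (1 + 4·3 + 5)/6 = 18/6 = 3
te_H = (4 + 4·7 + 16)/6 = 48/6 = 8

Forward pass:
ES_A = 0; EF_A = 7
ES_B = 7; EF_B = 7+4 = 11
ES_C = 11; EF_C = 11+14 = 25
ES_D = max(EF_A=7, EF_B=11) = 11; EF_D = 11+6 = 17
ES_E = 7; EF_E = 7+3 = 10
ES_F = max(EF_B=11, EF_D=17) = 17; EF_F = 17+6 = 23
ES_G = max(EF_C=25, EF_F=23) = 25; EF_G = 25+3 = 28
ES_H = max(EF_E=10, EF_G=28) = 28; EF_H = 28+8 = 36
Expected project duration μ = 36 days. Critical path: A → B → C → G → H.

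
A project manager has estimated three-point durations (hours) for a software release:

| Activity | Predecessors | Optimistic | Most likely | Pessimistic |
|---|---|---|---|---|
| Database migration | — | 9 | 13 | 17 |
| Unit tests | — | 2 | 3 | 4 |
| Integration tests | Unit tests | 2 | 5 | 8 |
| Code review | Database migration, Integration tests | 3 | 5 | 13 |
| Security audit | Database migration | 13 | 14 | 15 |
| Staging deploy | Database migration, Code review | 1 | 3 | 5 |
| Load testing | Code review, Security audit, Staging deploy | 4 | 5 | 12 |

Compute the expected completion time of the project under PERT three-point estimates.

33 hours

te_Database migration = (9 + 4·13 + 17)/6 = 78/6 = 13
te_Unit tests = (2 + 4·3 + 4)/6 = 18/6 = 3
te_Integration tests = (2 + 4·5 + 8)/6 = 30/6 = 5
te_Code review = (3 + 4·5 + 13)/6 = 36/6 = 6
te_Security audit = (13 + 4·14 + 15)/6 = 84/6 = 14
te_Staging deploy = (1 + 4·3 + 5)/6 = 18/6 = 3
te_Load testing = (4 + 4·5 + 12)/6 = 36/6 = 6

Forward pass:
ES_Database migration = 0; EF_Database migration = 13
ES_Unit tests = 0; EF_Unit tests = 3
ES_Integration tests = 3; EF_Integration tests = 3+5 = 8
ES_Code review = max(EF_Database migration=13, EF_Integration tests=8) = 13; EF_Code review = 13+6 = 19
ES_Security audit = 13; EF_Security audit = 13+14 = 27
ES_Staging deploy = max(EF_Database migration=13, EF_Code review=19) = 19; EF_Staging deploy = 19+3 = 22
ES_Load testing = max(EF_Code review=19, EF_Security audit=27, EF_Staging deploy=22) = 27; EF_Load testing = 27+6 = 33
Expected project duration μ = 33 hours. Critical path: Database migration → Security audit → Load testing.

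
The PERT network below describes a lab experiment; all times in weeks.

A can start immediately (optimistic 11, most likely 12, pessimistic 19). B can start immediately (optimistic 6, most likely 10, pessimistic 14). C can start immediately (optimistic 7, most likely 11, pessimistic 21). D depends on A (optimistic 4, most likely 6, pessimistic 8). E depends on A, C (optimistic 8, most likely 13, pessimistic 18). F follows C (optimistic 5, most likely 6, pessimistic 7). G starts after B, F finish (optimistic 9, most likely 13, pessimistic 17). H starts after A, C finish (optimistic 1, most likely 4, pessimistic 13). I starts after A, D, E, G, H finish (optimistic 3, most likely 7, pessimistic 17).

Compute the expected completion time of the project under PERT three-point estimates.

39 weeks

te_A = (11 + 4·12 + 19)/6 = 78/6 = 13
te_B = (6 + 4·10 + 14)/6 = 60/6 = 10
te_C = (7 + 4·11 + 21)/6 = 72/6 = 12
te_D = (4 + 4·6 + 8)/6 = 36/6 = 6
te_E = (8 + 4·13 + 18)/6 = 78/6 = 13
te_F = (5 + 4·6 + 7)/6 = 36/6 = 6
te_G = (9 + 4·13 + 17)/6 = 78/6 = 13
te_H = (1 + 4·4 + 13)/6 = 30/6 = 5
te_I = (3 + 4·7 + 17)/6 = 48/6 = 8

Forward pass:
ES_A = 0; EF_A = 13
ES_B = 0; EF_B = 10
ES_C = 0; EF_C = 12
ES_D = 13; EF_D = 13+6 = 19
ES_E = max(EF_A=13, EF_C=12) = 13; EF_E = 13+13 = 26
ES_F = 12; EF_F = 12+6 = 18
ES_G = max(EF_B=10, EF_F=18) = 18; EF_G = 18+13 = 31
ES_H = max(EF_A=13, EF_C=12) = 13; EF_H = 13+5 = 18
ES_I = max(EF_A=13, EF_D=19, EF_E=26, EF_G=31, EF_H=18) = 31; EF_I = 31+8 = 39
Expected project duration μ = 39 weeks. Critical path: C → F → G → I.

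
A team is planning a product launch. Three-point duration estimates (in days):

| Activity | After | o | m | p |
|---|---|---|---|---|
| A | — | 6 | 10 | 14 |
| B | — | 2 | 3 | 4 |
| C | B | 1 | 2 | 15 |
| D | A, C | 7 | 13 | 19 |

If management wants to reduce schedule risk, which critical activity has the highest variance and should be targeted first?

D

te_A = (6 + 4·10 + 14)/6 = 60/6 = 10; σ²_A = ((14−6)/6)² = 1.778
te_B = (2 + 4·3 + 4)/6 = 18/6 = 3; σ²_B = ((4−2)/6)² = 0.111
te_C = (1 + 4·2 + 15)/6 = 24/6 = 4; σ²_C = ((15−1)/6)² = 5.444
te_D = (7 + 4·13 + 19)/6 = 78/6 = 13; σ²_D = ((19−7)/6)² = 4.000

Forward pass:
ES_A = 0; EF_A = 10
ES_B = 0; EF_B = 3
ES_C = 3; EF_C = 3+4 = 7
ES_D = max(EF_A=10, EF_C=7) = 10; EF_D = 10+13 = 23
Expected project duration μ = 23 days. Critical path: A → D.

Variances on critical path: σ²_A=1.778, σ²_D=4.000.
Largest is σ²_D = 4.000.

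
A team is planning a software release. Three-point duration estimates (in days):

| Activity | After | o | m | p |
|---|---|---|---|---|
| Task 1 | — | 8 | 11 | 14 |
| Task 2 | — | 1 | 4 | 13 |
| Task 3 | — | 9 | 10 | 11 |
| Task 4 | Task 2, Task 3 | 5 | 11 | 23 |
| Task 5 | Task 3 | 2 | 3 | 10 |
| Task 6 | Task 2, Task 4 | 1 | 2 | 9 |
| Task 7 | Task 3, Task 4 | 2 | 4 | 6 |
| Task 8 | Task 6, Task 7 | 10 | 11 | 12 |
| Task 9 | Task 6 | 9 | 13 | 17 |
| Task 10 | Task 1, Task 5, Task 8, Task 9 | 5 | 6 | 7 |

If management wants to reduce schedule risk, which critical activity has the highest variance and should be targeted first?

Task 4

te_Task 1 = (8 + 4·11 + 14)/6 = 66/6 = 11; σ²_Task 1 = ((14−8)/6)² = 1.000
te_Task 2 = (1 + 4·4 + 13)/6 = 30/6 = 5; σ²_Task 2 = ((13−1)/6)² = 4.000
te_Task 3 = (9 + 4·10 + 11)/6 = 60/6 = 10; σ²_Task 3 = ((11−9)/6)² = 0.111
te_Task 4 = (5 + 4·11 + 23)/6 = 72/6 = 12; σ²_Task 4 = ((23−5)/6)² = 9.000
te_Task 5 = (2 + 4·3 + 10)/6 = 24/6 = 4; σ²_Task 5 = ((10−2)/6)² = 1.778
te_Task 6 = (1 + 4·2 + 9)/6 = 18/6 = 3; σ²_Task 6 = ((9−1)/6)² = 1.778
te_Task 7 = (2 + 4·4 + 6)/6 = 24/6 = 4; σ²_Task 7 = ((6−2)/6)² = 0.444
te_Task 8 = (10 + 4·11 + 12)/6 = 66/6 = 11; σ²_Task 8 = ((12−10)/6)² = 0.111
te_Task 9 = (9 + 4·13 + 17)/6 = 78/6 = 13; σ²_Task 9 = ((17−9)/6)² = 1.778
te_Task 10 = (5 + 4·6 + 7)/6 = 36/6 = 6; σ²_Task 10 = ((7−5)/6)² = 0.111

Forward pass:
ES_Task 1 = 0; EF_Task 1 = 11
ES_Task 2 = 0; EF_Task 2 = 5
ES_Task 3 = 0; EF_Task 3 = 10
ES_Task 4 = max(EF_Task 2=5, EF_Task 3=10) = 10; EF_Task 4 = 10+12 = 22
ES_Task 5 = 10; EF_Task 5 = 10+4 = 14
ES_Task 6 = max(EF_Task 2=5, EF_Task 4=22) = 22; EF_Task 6 = 22+3 = 25
ES_Task 7 = max(EF_Task 3=10, EF_Task 4=22) = 22; EF_Task 7 = 22+4 = 26
ES_Task 8 = max(EF_Task 6=25, EF_Task 7=26) = 26; EF_Task 8 = 26+11 = 37
ES_Task 9 = 25; EF_Task 9 = 25+13 = 38
ES_Task 10 = max(EF_Task 1=11, EF_Task 5=14, EF_Task 8=37, EF_Task 9=38) = 38; EF_Task 10 = 38+6 = 44
Expected project duration μ = 44 days. Critical path: Task 3 → Task 4 → Task 6 → Task 9 → Task 10.

Variances on critical path: σ²_Task 3=0.111, σ²_Task 4=9.000, σ²_Task 6=1.778, σ²_Task 9=1.778, σ²_Task 10=0.111.
Largest is σ²_Task 4 = 9.000.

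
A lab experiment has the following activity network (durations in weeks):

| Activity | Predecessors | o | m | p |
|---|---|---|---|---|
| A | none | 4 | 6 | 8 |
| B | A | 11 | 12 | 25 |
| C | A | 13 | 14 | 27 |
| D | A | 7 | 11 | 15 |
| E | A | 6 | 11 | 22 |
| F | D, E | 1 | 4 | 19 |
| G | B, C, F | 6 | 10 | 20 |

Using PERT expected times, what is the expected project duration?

te_A = (4 + 4·6 + 8)/6 = 36/6 = 6
te_B = (11 + 4·12 + 25)/6 = 84/6 = 14
te_C = (13 + 4·14 + 27)/6 = 96/6 = 16
te_D = (7 + 4·11 + 15)/6 = 66/6 = 11
te_E = (6 + 4·11 + 22)/6 = 72/6 = 12
te_F = (1 + 4·4 + 19)/6 = 36/6 = 6
te_G = (6 + 4·10 + 20)/6 = 66/6 = 11

Forward pass:
ES_A = 0; EF_A = 6
ES_B = 6; EF_B = 6+14 = 20
ES_C = 6; EF_C = 6+16 = 22
ES_D = 6; EF_D = 6+11 = 17
ES_E = 6; EF_E = 6+12 = 18
ES_F = max(EF_D=17, EF_E=18) = 18; EF_F = 18+6 = 24
ES_G = max(EF_B=20, EF_C=22, EF_F=24) = 24; EF_G = 24+11 = 35
Expected project duration μ = 35 weeks. Critical path: A → E → F → G.

35 weeks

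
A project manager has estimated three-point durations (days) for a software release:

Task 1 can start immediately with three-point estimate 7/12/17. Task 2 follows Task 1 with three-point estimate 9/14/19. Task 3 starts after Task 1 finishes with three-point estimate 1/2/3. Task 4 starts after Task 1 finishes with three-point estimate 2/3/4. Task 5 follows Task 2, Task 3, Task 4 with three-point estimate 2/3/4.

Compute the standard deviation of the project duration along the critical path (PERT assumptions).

2.38 days

te_Task 1 = (7 + 4·12 + 17)/6 = 72/6 = 12; σ²_Task 1 = ((17−7)/6)² = 2.778
te_Task 2 = (9 + 4·14 + 19)/6 = 84/6 = 14; σ²_Task 2 = ((19−9)/6)² = 2.778
te_Task 3 = (1 + 4·2 + 3)/6 = 12/6 = 2; σ²_Task 3 = ((3−1)/6)² = 0.111
te_Task 4 = (2 + 4·3 + 4)/6 = 18/6 = 3; σ²_Task 4 = ((4−2)/6)² = 0.111
te_Task 5 = (2 + 4·3 + 4)/6 = 18/6 = 3; σ²_Task 5 = ((4−2)/6)² = 0.111

Forward pass:
ES_Task 1 = 0; EF_Task 1 = 12
ES_Task 2 = 12; EF_Task 2 = 12+14 = 26
ES_Task 3 = 12; EF_Task 3 = 12+2 = 14
ES_Task 4 = 12; EF_Task 4 = 12+3 = 15
ES_Task 5 = max(EF_Task 2=26, EF_Task 3=14, EF_Task 4=15) = 26; EF_Task 5 = 26+3 = 29
Expected project duration μ = 29 days. Critical path: Task 1 → Task 2 → Task 5.

Variance along critical path = 2.778 + 2.778 + 0.111 = 5.667
σ = √5.667 = 2.380 days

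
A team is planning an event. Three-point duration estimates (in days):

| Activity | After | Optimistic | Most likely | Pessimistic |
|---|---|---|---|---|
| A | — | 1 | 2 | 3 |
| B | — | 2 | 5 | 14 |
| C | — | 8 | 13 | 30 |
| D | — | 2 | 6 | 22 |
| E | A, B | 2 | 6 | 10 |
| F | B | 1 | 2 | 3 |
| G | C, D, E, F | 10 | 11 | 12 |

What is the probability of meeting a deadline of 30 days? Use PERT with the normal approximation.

0.861

te_A = (1 + 4·2 + 3)/6 = 12/6 = 2; σ²_A = ((3−1)/6)² = 0.111
te_B = (2 + 4·5 + 14)/6 = 36/6 = 6; σ²_B = ((14−2)/6)² = 4.000
te_C = (8 + 4·13 + 30)/6 = 90/6 = 15; σ²_C = ((30−8)/6)² = 13.444
te_D = (2 + 4·6 + 22)/6 = 48/6 = 8; σ²_D = ((22−2)/6)² = 11.111
te_E = (2 + 4·6 + 10)/6 = 36/6 = 6; σ²_E = ((10−2)/6)² = 1.778
te_F = (1 + 4·2 + 3)/6 = 12/6 = 2; σ²_F = ((3−1)/6)² = 0.111
te_G = (10 + 4·11 + 12)/6 = 66/6 = 11; σ²_G = ((12−10)/6)² = 0.111

Forward pass:
ES_A = 0; EF_A = 2
ES_B = 0; EF_B = 6
ES_C = 0; EF_C = 15
ES_D = 0; EF_D = 8
ES_E = max(EF_A=2, EF_B=6) = 6; EF_E = 6+6 = 12
ES_F = 6; EF_F = 6+2 = 8
ES_G = max(EF_C=15, EF_D=8, EF_E=12, EF_F=8) = 15; EF_G = 15+11 = 26
Expected project duration μ = 26 days. Critical path: C → G.

Variance along critical path = 13.444 + 0.111 = 13.556; σ = √13.556 = 3.682 days.
Z = (30 − 26) / 3.682 = 1.086
P(T ≤ 30) = Φ(1.086) ≈ 0.861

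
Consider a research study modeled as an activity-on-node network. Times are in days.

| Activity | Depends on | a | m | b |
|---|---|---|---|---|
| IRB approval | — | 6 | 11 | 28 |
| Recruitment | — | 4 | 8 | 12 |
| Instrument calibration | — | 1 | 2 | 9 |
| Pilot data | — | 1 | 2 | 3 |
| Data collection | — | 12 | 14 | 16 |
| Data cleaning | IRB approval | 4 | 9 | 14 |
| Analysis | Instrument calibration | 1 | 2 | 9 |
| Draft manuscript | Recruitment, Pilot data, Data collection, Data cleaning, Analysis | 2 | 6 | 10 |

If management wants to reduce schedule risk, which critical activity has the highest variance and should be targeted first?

te_IRB approval = (6 + 4·11 + 28)/6 = 78/6 = 13; σ²_IRB approval = ((28−6)/6)² = 13.444
te_Recruitment = (4 + 4·8 + 12)/6 = 48/6 = 8; σ²_Recruitment = ((12−4)/6)² = 1.778
te_Instrument calibration = (1 + 4·2 + 9)/6 = 18/6 = 3; σ²_Instrument calibration = ((9−1)/6)² = 1.778
te_Pilot data = (1 + 4·2 + 3)/6 = 12/6 = 2; σ²_Pilot data = ((3−1)/6)² = 0.111
te_Data collection = (12 + 4·14 + 16)/6 = 84/6 = 14; σ²_Data collection = ((16−12)/6)² = 0.444
te_Data cleaning = (4 + 4·9 + 14)/6 = 54/6 = 9; σ²_Data cleaning = ((14−4)/6)² = 2.778
te_Analysis = (1 + 4·2 + 9)/6 = 18/6 = 3; σ²_Analysis = ((9−1)/6)² = 1.778
te_Draft manuscript = (2 + 4·6 + 10)/6 = 36/6 = 6; σ²_Draft manuscript = ((10−2)/6)² = 1.778

Forward pass:
ES_IRB approval = 0; EF_IRB approval = 13
ES_Recruitment = 0; EF_Recruitment = 8
ES_Instrument calibration = 0; EF_Instrument calibration = 3
ES_Pilot data = 0; EF_Pilot data = 2
ES_Data collection = 0; EF_Data collection = 14
ES_Data cleaning = 13; EF_Data cleaning = 13+9 = 22
ES_Analysis = 3; EF_Analysis = 3+3 = 6
ES_Draft manuscript = max(EF_Recruitment=8, EF_Pilot data=2, EF_Data collection=14, EF_Data cleaning=22, EF_Analysis=6) = 22; EF_Draft manuscript = 22+6 = 28
Expected project duration μ = 28 days. Critical path: IRB approval → Data cleaning → Draft manuscript.

Variances on critical path: σ²_IRB approval=13.444, σ²_Data cleaning=2.778, σ²_Draft manuscript=1.778.
Largest is σ²_IRB approval = 13.444.

IRB approval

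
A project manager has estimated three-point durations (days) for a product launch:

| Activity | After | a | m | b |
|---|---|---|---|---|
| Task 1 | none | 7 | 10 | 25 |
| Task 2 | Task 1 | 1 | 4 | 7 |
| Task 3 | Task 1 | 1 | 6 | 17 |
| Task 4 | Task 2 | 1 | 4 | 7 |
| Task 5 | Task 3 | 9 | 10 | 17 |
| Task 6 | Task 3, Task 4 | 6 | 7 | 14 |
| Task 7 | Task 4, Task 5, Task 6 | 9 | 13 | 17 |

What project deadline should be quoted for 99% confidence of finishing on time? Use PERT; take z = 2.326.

te_Task 1 = (7 + 4·10 + 25)/6 = 72/6 = 12; σ²_Task 1 = ((25−7)/6)² = 9.000
te_Task 2 = (1 + 4·4 + 7)/6 = 24/6 = 4; σ²_Task 2 = ((7−1)/6)² = 1.000
te_Task 3 = (1 + 4·6 + 17)/6 = 42/6 = 7; σ²_Task 3 = ((17−1)/6)² = 7.111
te_Task 4 = (1 + 4·4 + 7)/6 = 24/6 = 4; σ²_Task 4 = ((7−1)/6)² = 1.000
te_Task 5 = (9 + 4·10 + 17)/6 = 66/6 = 11; σ²_Task 5 = ((17−9)/6)² = 1.778
te_Task 6 = (6 + 4·7 + 14)/6 = 48/6 = 8; σ²_Task 6 = ((14−6)/6)² = 1.778
te_Task 7 = (9 + 4·13 + 17)/6 = 78/6 = 13; σ²_Task 7 = ((17−9)/6)² = 1.778

Forward pass:
ES_Task 1 = 0; EF_Task 1 = 12
ES_Task 2 = 12; EF_Task 2 = 12+4 = 16
ES_Task 3 = 12; EF_Task 3 = 12+7 = 19
ES_Task 4 = 16; EF_Task 4 = 16+4 = 20
ES_Task 5 = 19; EF_Task 5 = 19+11 = 30
ES_Task 6 = max(EF_Task 3=19, EF_Task 4=20) = 20; EF_Task 6 = 20+8 = 28
ES_Task 7 = max(EF_Task 4=20, EF_Task 5=30, EF_Task 6=28) = 30; EF_Task 7 = 30+13 = 43
Expected project duration μ = 43 days. Critical path: Task 1 → Task 3 → Task 5 → Task 7.

Variance along critical path = 9.000 + 7.111 + 1.778 + 1.778 = 19.667; σ = 4.435 days.
D = μ + z·σ = 43 + 2.326·4.435 = 53.3 days

53.3 days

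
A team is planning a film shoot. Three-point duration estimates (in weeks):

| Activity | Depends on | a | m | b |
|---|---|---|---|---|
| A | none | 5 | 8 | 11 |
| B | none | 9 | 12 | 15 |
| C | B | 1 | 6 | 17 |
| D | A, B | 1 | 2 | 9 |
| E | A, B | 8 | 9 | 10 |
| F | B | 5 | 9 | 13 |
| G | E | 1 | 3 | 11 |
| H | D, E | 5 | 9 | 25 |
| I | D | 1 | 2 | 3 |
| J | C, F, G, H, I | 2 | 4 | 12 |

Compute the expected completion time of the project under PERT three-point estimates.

37 weeks

te_A = (5 + 4·8 + 11)/6 = 48/6 = 8
te_B = (9 + 4·12 + 15)/6 = 72/6 = 12
te_C = (1 + 4·6 + 17)/6 = 42/6 = 7
te_D = (1 + 4·2 + 9)/6 = 18/6 = 3
te_E = (8 + 4·9 + 10)/6 = 54/6 = 9
te_F = (5 + 4·9 + 13)/6 = 54/6 = 9
te_G = (1 + 4·3 + 11)/6 = 24/6 = 4
te_H = (5 + 4·9 + 25)/6 = 66/6 = 11
te_I = (1 + 4·2 + 3)/6 = 12/6 = 2
te_J = (2 + 4·4 + 12)/6 = 30/6 = 5

Forward pass:
ES_A = 0; EF_A = 8
ES_B = 0; EF_B = 12
ES_C = 12; EF_C = 12+7 = 19
ES_D = max(EF_A=8, EF_B=12) = 12; EF_D = 12+3 = 15
ES_E = max(EF_A=8, EF_B=12) = 12; EF_E = 12+9 = 21
ES_F = 12; EF_F = 12+9 = 21
ES_G = 21; EF_G = 21+4 = 25
ES_H = max(EF_D=15, EF_E=21) = 21; EF_H = 21+11 = 32
ES_I = 15; EF_I = 15+2 = 17
ES_J = max(EF_C=19, EF_F=21, EF_G=25, EF_H=32, EF_I=17) = 32; EF_J = 32+5 = 37
Expected project duration μ = 37 weeks. Critical path: B → E → H → J.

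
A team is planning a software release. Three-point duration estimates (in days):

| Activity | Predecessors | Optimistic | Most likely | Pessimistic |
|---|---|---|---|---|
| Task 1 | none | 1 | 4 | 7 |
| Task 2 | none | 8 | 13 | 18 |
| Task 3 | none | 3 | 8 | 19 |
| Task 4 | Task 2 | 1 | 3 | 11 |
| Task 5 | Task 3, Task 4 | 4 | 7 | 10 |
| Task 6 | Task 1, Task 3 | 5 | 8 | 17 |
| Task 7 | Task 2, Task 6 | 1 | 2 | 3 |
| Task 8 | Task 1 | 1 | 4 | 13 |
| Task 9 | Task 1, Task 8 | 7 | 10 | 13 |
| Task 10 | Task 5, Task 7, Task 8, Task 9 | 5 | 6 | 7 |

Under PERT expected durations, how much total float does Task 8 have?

5 days

te_Task 1 = (1 + 4·4 + 7)/6 = 24/6 = 4
te_Task 2 = (8 + 4·13 + 18)/6 = 78/6 = 13
te_Task 3 = (3 + 4·8 + 19)/6 = 54/6 = 9
te_Task 4 = (1 + 4·3 + 11)/6 = 24/6 = 4
te_Task 5 = (4 + 4·7 + 10)/6 = 42/6 = 7
te_Task 6 = (5 + 4·8 + 17)/6 = 54/6 = 9
te_Task 7 = (1 + 4·2 + 3)/6 = 12/6 = 2
te_Task 8 = (1 + 4·4 + 13)/6 = 30/6 = 5
te_Task 9 = (7 + 4·10 + 13)/6 = 60/6 = 10
te_Task 10 = (5 + 4·6 + 7)/6 = 36/6 = 6

Forward pass:
ES_Task 1 = 0; EF_Task 1 = 4
ES_Task 2 = 0; EF_Task 2 = 13
ES_Task 3 = 0; EF_Task 3 = 9
ES_Task 4 = 13; EF_Task 4 = 13+4 = 17
ES_Task 5 = max(EF_Task 3=9, EF_Task 4=17) = 17; EF_Task 5 = 17+7 = 24
ES_Task 6 = max(EF_Task 1=4, EF_Task 3=9) = 9; EF_Task 6 = 9+9 = 18
ES_Task 7 = max(EF_Task 2=13, EF_Task 6=18) = 18; EF_Task 7 = 18+2 = 20
ES_Task 8 = 4; EF_Task 8 = 4+5 = 9
ES_Task 9 = max(EF_Task 1=4, EF_Task 8=9) = 9; EF_Task 9 = 9+10 = 19
ES_Task 10 = max(EF_Task 5=24, EF_Task 7=20, EF_Task 8=9, EF_Task 9=19) = 24; EF_Task 10 = 24+6 = 30
Expected project duration μ = 30 days. Critical path: Task 2 → Task 4 → Task 5 → Task 10.

Backward pass:
LF_Task 10 = 30; LS_Task 10 = 30−6 = 24
LF_Task 9 = LS_Task 10 = 24; LS_Task 9 = 24−10 = 14
LF_Task 8 = min(LS_Task 9=14, LS_Task 10=24) = 14; LS_Task 8 = 14−5 = 9
LF_Task 7 = LS_Task 10 = 24; LS_Task 7 = 24−2 = 22
LF_Task 6 = LS_Task 7 = 22; LS_Task 6 = 22−9 = 13
LF_Task 5 = LS_Task 10 = 24; LS_Task 5 = 24−7 = 17
LF_Task 4 = LS_Task 5 = 17; LS_Task 4 = 17−4 = 13
LF_Task 3 = min(LS_Task 5=17, LS_Task 6=13) = 13; LS_Task 3 = 13−9 = 4
LF_Task 2 = min(LS_Task 4=13, LS_Task 7=22) = 13; LS_Task 2 = 13−13 = 0
LF_Task 1 = min(LS_Task 6=13, LS_Task 8=9, LS_Task 9=14) = 9; LS_Task 1 = 9−4 = 5
Slack_Task 8 = LS_Task 8 − ES_Task 8 = 9 − 4 = 5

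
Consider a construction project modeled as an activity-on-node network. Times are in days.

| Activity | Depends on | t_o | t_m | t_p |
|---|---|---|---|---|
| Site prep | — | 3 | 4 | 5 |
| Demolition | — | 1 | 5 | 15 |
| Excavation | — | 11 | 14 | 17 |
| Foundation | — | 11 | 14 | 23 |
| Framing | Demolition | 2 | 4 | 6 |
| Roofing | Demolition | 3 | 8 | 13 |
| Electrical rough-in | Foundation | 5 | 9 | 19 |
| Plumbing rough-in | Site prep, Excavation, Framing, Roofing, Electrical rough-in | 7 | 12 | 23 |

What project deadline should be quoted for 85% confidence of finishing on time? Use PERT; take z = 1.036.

te_Site prep = (3 + 4·4 + 5)/6 = 24/6 = 4; σ²_Site prep = ((5−3)/6)² = 0.111
te_Demolition = (1 + 4·5 + 15)/6 = 36/6 = 6; σ²_Demolition = ((15−1)/6)² = 5.444
te_Excavation = (11 + 4·14 + 17)/6 = 84/6 = 14; σ²_Excavation = ((17−11)/6)² = 1.000
te_Foundation = (11 + 4·14 + 23)/6 = 90/6 = 15; σ²_Foundation = ((23−11)/6)² = 4.000
te_Framing = (2 + 4·4 + 6)/6 = 24/6 = 4; σ²_Framing = ((6−2)/6)² = 0.444
te_Roofing = (3 + 4·8 + 13)/6 = 48/6 = 8; σ²_Roofing = ((13−3)/6)² = 2.778
te_Electrical rough-in = (5 + 4·9 + 19)/6 = 60/6 = 10; σ²_Electrical rough-in = ((19−5)/6)² = 5.444
te_Plumbing rough-in = (7 + 4·12 + 23)/6 = 78/6 = 13; σ²_Plumbing rough-in = ((23−7)/6)² = 7.111

Forward pass:
ES_Site prep = 0; EF_Site prep = 4
ES_Demolition = 0; EF_Demolition = 6
ES_Excavation = 0; EF_Excavation = 14
ES_Foundation = 0; EF_Foundation = 15
ES_Framing = 6; EF_Framing = 6+4 = 10
ES_Roofing = 6; EF_Roofing = 6+8 = 14
ES_Electrical rough-in = 15; EF_Electrical rough-in = 15+10 = 25
ES_Plumbing rough-in = max(EF_Site prep=4, EF_Excavation=14, EF_Framing=10, EF_Roofing=14, EF_Electrical rough-in=25) = 25; EF_Plumbing rough-in = 25+13 = 38
Expected project duration μ = 38 days. Critical path: Foundation → Electrical rough-in → Plumbing rough-in.

Variance along critical path = 4.000 + 5.444 + 7.111 = 16.556; σ = 4.069 days.
D = μ + z·σ = 38 + 1.036·4.069 = 42.2 days

42.2 days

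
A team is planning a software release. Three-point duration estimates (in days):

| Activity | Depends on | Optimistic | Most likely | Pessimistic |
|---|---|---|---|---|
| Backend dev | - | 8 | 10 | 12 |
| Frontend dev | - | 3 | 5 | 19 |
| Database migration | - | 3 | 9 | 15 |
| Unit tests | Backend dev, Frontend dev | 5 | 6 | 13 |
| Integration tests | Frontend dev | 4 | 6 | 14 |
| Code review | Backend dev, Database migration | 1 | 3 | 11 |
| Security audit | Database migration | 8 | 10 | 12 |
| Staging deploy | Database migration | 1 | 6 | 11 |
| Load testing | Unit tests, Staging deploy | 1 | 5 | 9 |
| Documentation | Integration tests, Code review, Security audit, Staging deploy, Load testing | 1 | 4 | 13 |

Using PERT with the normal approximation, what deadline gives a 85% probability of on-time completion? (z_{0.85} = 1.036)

te_Backend dev = (8 + 4·10 + 12)/6 = 60/6 = 10; σ²_Backend dev = ((12−8)/6)² = 0.444
te_Frontend dev = (3 + 4·5 + 19)/6 = 42/6 = 7; σ²_Frontend dev = ((19−3)/6)² = 7.111
te_Database migration = (3 + 4·9 + 15)/6 = 54/6 = 9; σ²_Database migration = ((15−3)/6)² = 4.000
te_Unit tests = (5 + 4·6 + 13)/6 = 42/6 = 7; σ²_Unit tests = ((13−5)/6)² = 1.778
te_Integration tests = (4 + 4·6 + 14)/6 = 42/6 = 7; σ²_Integration tests = ((14−4)/6)² = 2.778
te_Code review = (1 + 4·3 + 11)/6 = 24/6 = 4; σ²_Code review = ((11−1)/6)² = 2.778
te_Security audit = (8 + 4·10 + 12)/6 = 60/6 = 10; σ²_Security audit = ((12−8)/6)² = 0.444
te_Staging deploy = (1 + 4·6 + 11)/6 = 36/6 = 6; σ²_Staging deploy = ((11−1)/6)² = 2.778
te_Load testing = (1 + 4·5 + 9)/6 = 30/6 = 5; σ²_Load testing = ((9−1)/6)² = 1.778
te_Documentation = (1 + 4·4 + 13)/6 = 30/6 = 5; σ²_Documentation = ((13−1)/6)² = 4.000

Forward pass:
ES_Backend dev = 0; EF_Backend dev = 10
ES_Frontend dev = 0; EF_Frontend dev = 7
ES_Database migration = 0; EF_Database migration = 9
ES_Unit tests = max(EF_Backend dev=10, EF_Frontend dev=7) = 10; EF_Unit tests = 10+7 = 17
ES_Integration tests = 7; EF_Integration tests = 7+7 = 14
ES_Code review = max(EF_Backend dev=10, EF_Database migration=9) = 10; EF_Code review = 10+4 = 14
ES_Security audit = 9; EF_Security audit = 9+10 = 19
ES_Staging deploy = 9; EF_Staging deploy = 9+6 = 15
ES_Load testing = max(EF_Unit tests=17, EF_Staging deploy=15) = 17; EF_Load testing = 17+5 = 22
ES_Documentation = max(EF_Integration tests=14, EF_Code review=14, EF_Security audit=19, EF_Staging deploy=15, EF_Load testing=22) = 22; EF_Documentation = 22+5 = 27
Expected project duration μ = 27 days. Critical path: Backend dev → Unit tests → Load testing → Documentation.

Variance along critical path = 0.444 + 1.778 + 1.778 + 4.000 = 8.000; σ = 2.828 days.
D = μ + z·σ = 27 + 1.036·2.828 = 29.9 days

29.9 days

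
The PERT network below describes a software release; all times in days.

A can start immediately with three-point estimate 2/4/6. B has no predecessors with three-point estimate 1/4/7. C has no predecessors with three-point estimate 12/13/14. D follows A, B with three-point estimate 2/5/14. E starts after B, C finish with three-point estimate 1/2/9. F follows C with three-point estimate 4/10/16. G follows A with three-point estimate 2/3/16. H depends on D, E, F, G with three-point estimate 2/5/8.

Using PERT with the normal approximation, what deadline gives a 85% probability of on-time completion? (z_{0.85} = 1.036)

te_A = (2 + 4·4 + 6)/6 = 24/6 = 4; σ²_A = ((6−2)/6)² = 0.444
te_B = (1 + 4·4 + 7)/6 = 24/6 = 4; σ²_B = ((7−1)/6)² = 1.000
te_C = (12 + 4·13 + 14)/6 = 78/6 = 13; σ²_C = ((14−12)/6)² = 0.111
te_D = (2 + 4·5 + 14)/6 = 36/6 = 6; σ²_D = ((14−2)/6)² = 4.000
te_E = (1 + 4·2 + 9)/6 = 18/6 = 3; σ²_E = ((9−1)/6)² = 1.778
te_F = (4 + 4·10 + 16)/6 = 60/6 = 10; σ²_F = ((16−4)/6)² = 4.000
te_G = (2 + 4·3 + 16)/6 = 30/6 = 5; σ²_G = ((16−2)/6)² = 5.444
te_H = (2 + 4·5 + 8)/6 = 30/6 = 5; σ²_H = ((8−2)/6)² = 1.000

Forward pass:
ES_A = 0; EF_A = 4
ES_B = 0; EF_B = 4
ES_C = 0; EF_C = 13
ES_D = max(EF_A=4, EF_B=4) = 4; EF_D = 4+6 = 10
ES_E = max(EF_B=4, EF_C=13) = 13; EF_E = 13+3 = 16
ES_F = 13; EF_F = 13+10 = 23
ES_G = 4; EF_G = 4+5 = 9
ES_H = max(EF_D=10, EF_E=16, EF_F=23, EF_G=9) = 23; EF_H = 23+5 = 28
Expected project duration μ = 28 days. Critical path: C → F → H.

Variance along critical path = 0.111 + 4.000 + 1.000 = 5.111; σ = 2.261 days.
D = μ + z·σ = 28 + 1.036·2.261 = 30.3 days

30.3 days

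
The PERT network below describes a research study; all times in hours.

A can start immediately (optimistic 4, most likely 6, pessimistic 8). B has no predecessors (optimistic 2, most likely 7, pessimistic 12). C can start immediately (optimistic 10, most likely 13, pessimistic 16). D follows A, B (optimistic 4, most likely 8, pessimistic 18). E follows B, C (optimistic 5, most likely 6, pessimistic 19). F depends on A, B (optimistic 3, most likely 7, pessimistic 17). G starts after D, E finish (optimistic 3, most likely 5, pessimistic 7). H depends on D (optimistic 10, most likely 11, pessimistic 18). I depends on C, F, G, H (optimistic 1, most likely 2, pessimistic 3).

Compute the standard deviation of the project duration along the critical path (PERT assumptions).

3.18 hours

te_A = (4 + 4·6 + 8)/6 = 36/6 = 6; σ²_A = ((8−4)/6)² = 0.444
te_B = (2 + 4·7 + 12)/6 = 42/6 = 7; σ²_B = ((12−2)/6)² = 2.778
te_C = (10 + 4·13 + 16)/6 = 78/6 = 13; σ²_C = ((16−10)/6)² = 1.000
te_D = (4 + 4·8 + 18)/6 = 54/6 = 9; σ²_D = ((18−4)/6)² = 5.444
te_E = (5 + 4·6 + 19)/6 = 48/6 = 8; σ²_E = ((19−5)/6)² = 5.444
te_F = (3 + 4·7 + 17)/6 = 48/6 = 8; σ²_F = ((17−3)/6)² = 5.444
te_G = (3 + 4·5 + 7)/6 = 30/6 = 5; σ²_G = ((7−3)/6)² = 0.444
te_H = (10 + 4·11 + 18)/6 = 72/6 = 12; σ²_H = ((18−10)/6)² = 1.778
te_I = (1 + 4·2 + 3)/6 = 12/6 = 2; σ²_I = ((3−1)/6)² = 0.111

Forward pass:
ES_A = 0; EF_A = 6
ES_B = 0; EF_B = 7
ES_C = 0; EF_C = 13
ES_D = max(EF_A=6, EF_B=7) = 7; EF_D = 7+9 = 16
ES_E = max(EF_B=7, EF_C=13) = 13; EF_E = 13+8 = 21
ES_F = max(EF_A=6, EF_B=7) = 7; EF_F = 7+8 = 15
ES_G = max(EF_D=16, EF_E=21) = 21; EF_G = 21+5 = 26
ES_H = 16; EF_H = 16+12 = 28
ES_I = max(EF_C=13, EF_F=15, EF_G=26, EF_H=28) = 28; EF_I = 28+2 = 30
Expected project duration μ = 30 hours. Critical path: B → D → H → I.

Variance along critical path = 2.778 + 5.444 + 1.778 + 0.111 = 10.111
σ = √10.111 = 3.180 hours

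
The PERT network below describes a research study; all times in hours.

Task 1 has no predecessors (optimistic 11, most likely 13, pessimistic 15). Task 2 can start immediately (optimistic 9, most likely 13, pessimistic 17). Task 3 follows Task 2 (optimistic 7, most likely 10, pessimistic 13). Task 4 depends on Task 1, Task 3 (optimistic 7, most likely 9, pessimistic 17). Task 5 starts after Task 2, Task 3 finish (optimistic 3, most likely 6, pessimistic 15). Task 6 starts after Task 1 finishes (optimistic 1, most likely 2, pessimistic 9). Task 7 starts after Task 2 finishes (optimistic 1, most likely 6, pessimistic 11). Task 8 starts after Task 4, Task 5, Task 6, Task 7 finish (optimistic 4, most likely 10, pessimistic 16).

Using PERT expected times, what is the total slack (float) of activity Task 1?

10 hours

te_Task 1 = (11 + 4·13 + 15)/6 = 78/6 = 13
te_Task 2 = (9 + 4·13 + 17)/6 = 78/6 = 13
te_Task 3 = (7 + 4·10 + 13)/6 = 60/6 = 10
te_Task 4 = (7 + 4·9 + 17)/6 = 60/6 = 10
te_Task 5 = (3 + 4·6 + 15)/6 = 42/6 = 7
te_Task 6 = (1 + 4·2 + 9)/6 = 18/6 = 3
te_Task 7 = (1 + 4·6 + 11)/6 = 36/6 = 6
te_Task 8 = (4 + 4·10 + 16)/6 = 60/6 = 10

Forward pass:
ES_Task 1 = 0; EF_Task 1 = 13
ES_Task 2 = 0; EF_Task 2 = 13
ES_Task 3 = 13; EF_Task 3 = 13+10 = 23
ES_Task 4 = max(EF_Task 1=13, EF_Task 3=23) = 23; EF_Task 4 = 23+10 = 33
ES_Task 5 = max(EF_Task 2=13, EF_Task 3=23) = 23; EF_Task 5 = 23+7 = 30
ES_Task 6 = 13; EF_Task 6 = 13+3 = 16
ES_Task 7 = 13; EF_Task 7 = 13+6 = 19
ES_Task 8 = max(EF_Task 4=33, EF_Task 5=30, EF_Task 6=16, EF_Task 7=19) = 33; EF_Task 8 = 33+10 = 43
Expected project duration μ = 43 hours. Critical path: Task 2 → Task 3 → Task 4 → Task 8.

Backward pass:
LF_Task 8 = 43; LS_Task 8 = 43−10 = 33
LF_Task 7 = LS_Task 8 = 33; LS_Task 7 = 33−6 = 27
LF_Task 6 = LS_Task 8 = 33; LS_Task 6 = 33−3 = 30
LF_Task 5 = LS_Task 8 = 33; LS_Task 5 = 33−7 = 26
LF_Task 4 = LS_Task 8 = 33; LS_Task 4 = 33−10 = 23
LF_Task 3 = min(LS_Task 4=23, LS_Task 5=26) = 23; LS_Task 3 = 23−10 = 13
LF_Task 2 = min(LS_Task 3=13, LS_Task 5=26, LS_Task 7=27) = 13; LS_Task 2 = 13−13 = 0
LF_Task 1 = min(LS_Task 4=23, LS_Task 6=30) = 23; LS_Task 1 = 23−13 = 10
Slack_Task 1 = LS_Task 1 − ES_Task 1 = 10 − 0 = 10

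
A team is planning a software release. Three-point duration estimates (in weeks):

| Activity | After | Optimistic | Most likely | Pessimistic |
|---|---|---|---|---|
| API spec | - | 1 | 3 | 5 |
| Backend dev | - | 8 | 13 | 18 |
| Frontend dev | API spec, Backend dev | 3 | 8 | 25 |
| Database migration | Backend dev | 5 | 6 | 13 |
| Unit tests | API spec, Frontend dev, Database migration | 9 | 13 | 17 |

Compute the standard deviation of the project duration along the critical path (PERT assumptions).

te_API spec = (1 + 4·3 + 5)/6 = 18/6 = 3; σ²_API spec = ((5−1)/6)² = 0.444
te_Backend dev = (8 + 4·13 + 18)/6 = 78/6 = 13; σ²_Backend dev = ((18−8)/6)² = 2.778
te_Frontend dev = (3 + 4·8 + 25)/6 = 60/6 = 10; σ²_Frontend dev = ((25−3)/6)² = 13.444
te_Database migration = (5 + 4·6 + 13)/6 = 42/6 = 7; σ²_Database migration = ((13−5)/6)² = 1.778
te_Unit tests = (9 + 4·13 + 17)/6 = 78/6 = 13; σ²_Unit tests = ((17−9)/6)² = 1.778

Forward pass:
ES_API spec = 0; EF_API spec = 3
ES_Backend dev = 0; EF_Backend dev = 13
ES_Frontend dev = max(EF_API spec=3, EF_Backend dev=13) = 13; EF_Frontend dev = 13+10 = 23
ES_Database migration = 13; EF_Database migration = 13+7 = 20
ES_Unit tests = max(EF_API spec=3, EF_Frontend dev=23, EF_Database migration=20) = 23; EF_Unit tests = 23+13 = 36
Expected project duration μ = 36 weeks. Critical path: Backend dev → Frontend dev → Unit tests.

Variance along critical path = 2.778 + 13.444 + 1.778 = 18.000
σ = √18.000 = 4.243 weeks

4.24 weeks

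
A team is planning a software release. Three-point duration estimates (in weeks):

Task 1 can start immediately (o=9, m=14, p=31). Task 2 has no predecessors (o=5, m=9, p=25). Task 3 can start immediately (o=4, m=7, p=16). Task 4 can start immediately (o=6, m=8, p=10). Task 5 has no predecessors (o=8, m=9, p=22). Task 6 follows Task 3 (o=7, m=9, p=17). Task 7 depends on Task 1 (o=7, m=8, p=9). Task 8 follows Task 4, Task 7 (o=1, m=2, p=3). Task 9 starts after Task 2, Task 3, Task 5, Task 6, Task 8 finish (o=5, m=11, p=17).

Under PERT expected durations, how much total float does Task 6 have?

te_Task 1 = (9 + 4·14 + 31)/6 = 96/6 = 16
te_Task 2 = (5 + 4·9 + 25)/6 = 66/6 = 11
te_Task 3 = (4 + 4·7 + 16)/6 = 48/6 = 8
te_Task 4 = (6 + 4·8 + 10)/6 = 48/6 = 8
te_Task 5 = (8 + 4·9 + 22)/6 = 66/6 = 11
te_Task 6 = (7 + 4·9 + 17)/6 = 60/6 = 10
te_Task 7 = (7 + 4·8 + 9)/6 = 48/6 = 8
te_Task 8 = (1 + 4·2 + 3)/6 = 12/6 = 2
te_Task 9 = (5 + 4·11 + 17)/6 = 66/6 = 11

Forward pass:
ES_Task 1 = 0; EF_Task 1 = 16
ES_Task 2 = 0; EF_Task 2 = 11
ES_Task 3 = 0; EF_Task 3 = 8
ES_Task 4 = 0; EF_Task 4 = 8
ES_Task 5 = 0; EF_Task 5 = 11
ES_Task 6 = 8; EF_Task 6 = 8+10 = 18
ES_Task 7 = 16; EF_Task 7 = 16+8 = 24
ES_Task 8 = max(EF_Task 4=8, EF_Task 7=24) = 24; EF_Task 8 = 24+2 = 26
ES_Task 9 = max(EF_Task 2=11, EF_Task 3=8, EF_Task 5=11, EF_Task 6=18, EF_Task 8=26) = 26; EF_Task 9 = 26+11 = 37
Expected project duration μ = 37 weeks. Critical path: Task 1 → Task 7 → Task 8 → Task 9.

Backward pass:
LF_Task 9 = 37; LS_Task 9 = 37−11 = 26
LF_Task 8 = LS_Task 9 = 26; LS_Task 8 = 26−2 = 24
LF_Task 7 = LS_Task 8 = 24; LS_Task 7 = 24−8 = 16
LF_Task 6 = LS_Task 9 = 26; LS_Task 6 = 26−10 = 16
LF_Task 5 = LS_Task 9 = 26; LS_Task 5 = 26−11 = 15
LF_Task 4 = LS_Task 8 = 24; LS_Task 4 = 24−8 = 16
LF_Task 3 = min(LS_Task 6=16, LS_Task 9=26) = 16; LS_Task 3 = 16−8 = 8
LF_Task 2 = LS_Task 9 = 26; LS_Task 2 = 26−11 = 15
LF_Task 1 = LS_Task 7 = 16; LS_Task 1 = 16−16 = 0
Slack_Task 6 = LS_Task 6 − ES_Task 6 = 16 − 8 = 8

8 weeks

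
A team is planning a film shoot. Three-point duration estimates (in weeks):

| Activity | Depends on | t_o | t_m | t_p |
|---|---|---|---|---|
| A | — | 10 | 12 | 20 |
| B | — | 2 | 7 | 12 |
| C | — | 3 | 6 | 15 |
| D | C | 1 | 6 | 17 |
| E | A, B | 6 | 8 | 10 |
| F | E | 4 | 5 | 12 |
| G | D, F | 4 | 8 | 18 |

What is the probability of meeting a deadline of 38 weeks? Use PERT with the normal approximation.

0.732

te_A = (10 + 4·12 + 20)/6 = 78/6 = 13; σ²_A = ((20−10)/6)² = 2.778
te_B = (2 + 4·7 + 12)/6 = 42/6 = 7; σ²_B = ((12−2)/6)² = 2.778
te_C = (3 + 4·6 + 15)/6 = 42/6 = 7; σ²_C = ((15−3)/6)² = 4.000
te_D = (1 + 4·6 + 17)/6 = 42/6 = 7; σ²_D = ((17−1)/6)² = 7.111
te_E = (6 + 4·8 + 10)/6 = 48/6 = 8; σ²_E = ((10−6)/6)² = 0.444
te_F = (4 + 4·5 + 12)/6 = 36/6 = 6; σ²_F = ((12−4)/6)² = 1.778
te_G = (4 + 4·8 + 18)/6 = 54/6 = 9; σ²_G = ((18−4)/6)² = 5.444

Forward pass:
ES_A = 0; EF_A = 13
ES_B = 0; EF_B = 7
ES_C = 0; EF_C = 7
ES_D = 7; EF_D = 7+7 = 14
ES_E = max(EF_A=13, EF_B=7) = 13; EF_E = 13+8 = 21
ES_F = 21; EF_F = 21+6 = 27
ES_G = max(EF_D=14, EF_F=27) = 27; EF_G = 27+9 = 36
Expected project duration μ = 36 weeks. Critical path: A → E → F → G.

Variance along critical path = 2.778 + 0.444 + 1.778 + 5.444 = 10.444; σ = √10.444 = 3.232 weeks.
Z = (38 − 36) / 3.232 = 0.619
P(T ≤ 38) = Φ(0.619) ≈ 0.732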